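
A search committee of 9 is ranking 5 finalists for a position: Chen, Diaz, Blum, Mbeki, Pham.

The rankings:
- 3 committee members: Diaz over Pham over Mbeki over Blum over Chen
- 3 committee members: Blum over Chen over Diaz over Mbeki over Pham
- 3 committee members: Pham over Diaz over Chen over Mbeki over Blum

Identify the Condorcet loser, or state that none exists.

none

Head-to-head results (9 committee members):
Chen vs Diaz: 3 for Chen, 6 for Diaz — Diaz by 6–3.
Chen–Blum: Blum 6–3.
Chen–Mbeki: Chen 6–3.
Chen vs Pham: Chen preferred on 3 ballots; Pham wins 6–3.
Diaz vs Blum: Diaz, 6–3.
Diaz vs Mbeki: Diaz preferred on 3+3+3 = 9 ballots; Diaz wins 9–0.
Diaz vs Pham: Diaz, 6–3.
Blum vs Mbeki: Blum preferred on 3 ballots; Mbeki wins 6–3.
Blum vs Pham: Pham, 6–3.
Mbeki vs Pham: 3 for Mbeki, 6 for Pham — Pham by 6–3.
Each candidate has at least one pairwise win (Chen beats Mbeki; Diaz beats Chen; Blum beats Chen; Mbeki beats Blum; Pham beats Chen) — no Condorcet loser.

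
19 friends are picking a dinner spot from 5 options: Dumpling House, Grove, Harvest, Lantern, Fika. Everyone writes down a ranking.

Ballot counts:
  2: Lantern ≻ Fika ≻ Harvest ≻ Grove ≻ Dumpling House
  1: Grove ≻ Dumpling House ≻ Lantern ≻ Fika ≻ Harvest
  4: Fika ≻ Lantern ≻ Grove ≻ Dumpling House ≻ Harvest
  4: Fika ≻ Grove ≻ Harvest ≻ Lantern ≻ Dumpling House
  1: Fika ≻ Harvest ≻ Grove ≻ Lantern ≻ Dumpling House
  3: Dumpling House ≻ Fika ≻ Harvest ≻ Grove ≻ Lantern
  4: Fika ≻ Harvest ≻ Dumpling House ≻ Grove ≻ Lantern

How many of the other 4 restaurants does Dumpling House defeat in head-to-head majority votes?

Dumpling House against each rival (19 friends):
Dumpling House vs Grove: 3+4 = 7 for Dumpling House, 12 for Grove — Grove by 12–7.
Dumpling House vs Harvest: 1+4+3 = 8 for Dumpling House, 11 for Harvest — Harvest by 11–8.
Dumpling House–Lantern: Lantern 11–8.
Dumpling House vs Fika: 1+3 = 4 for Dumpling House, 15 for Fika — Fika by 15–4.
Dumpling House beats no one; loses to Grove, Harvest, Lantern, Fika — 0 pairwise wins.

0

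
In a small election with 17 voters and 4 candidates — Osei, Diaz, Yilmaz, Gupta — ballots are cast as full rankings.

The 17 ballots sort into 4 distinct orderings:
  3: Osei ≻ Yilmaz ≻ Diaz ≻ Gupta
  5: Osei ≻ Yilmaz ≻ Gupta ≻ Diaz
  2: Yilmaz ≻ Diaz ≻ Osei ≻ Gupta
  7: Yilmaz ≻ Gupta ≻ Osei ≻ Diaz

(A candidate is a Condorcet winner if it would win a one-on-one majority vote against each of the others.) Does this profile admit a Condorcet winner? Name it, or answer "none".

Check each pair by majority over 17 ballots:
Osei vs Diaz: Osei, 15–2.
Osei vs Yilmaz: Yilmaz, 9–8.
Osei vs Gupta: Osei, 10–7.
Diaz vs Yilmaz: Yilmaz, 17–0.
Diaz vs Gupta: Gupta, 12–5.
Yilmaz vs Gupta: Yilmaz, 17–0.
Yilmaz wins every pairwise contest, so Yilmaz is the Condorcet winner.

Yilmaz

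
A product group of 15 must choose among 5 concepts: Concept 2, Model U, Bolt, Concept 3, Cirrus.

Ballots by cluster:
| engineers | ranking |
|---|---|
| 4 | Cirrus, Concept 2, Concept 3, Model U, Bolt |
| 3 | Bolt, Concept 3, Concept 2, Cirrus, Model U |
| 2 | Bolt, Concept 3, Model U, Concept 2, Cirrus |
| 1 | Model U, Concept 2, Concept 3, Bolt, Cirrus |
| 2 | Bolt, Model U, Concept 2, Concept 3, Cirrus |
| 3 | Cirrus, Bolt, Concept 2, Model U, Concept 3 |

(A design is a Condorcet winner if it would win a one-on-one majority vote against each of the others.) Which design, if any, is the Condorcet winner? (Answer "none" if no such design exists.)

Pairwise majorities:
Concept 2 vs Model U: 10 to 5, Concept 2.
Concept 2 vs Bolt: 5 to 10, Bolt.
Concept 2 vs Concept 3: Concept 2 is ranked higher on 4+1+2+3 = 10 ballots, Concept 3 on 5. Concept 2 wins 10–5.
Concept 2 vs Cirrus: 8 to 7, Concept 2.
Model U vs Bolt: Model U preferred on 4+1 = 5 ballots; Bolt wins 10–5.
Model U vs Concept 3: Model U is ranked higher on 1+2+3 = 6 ballots, Concept 3 on 9. Concept 3 wins 9–6.
Model U vs Cirrus: 2+1+2 = 5 for Model U, 10 for Cirrus — Cirrus by 10–5.
Bolt vs Concept 3: Bolt preferred on 3+2+2+3 = 10 ballots; Bolt wins 10–5.
Bolt vs Cirrus: Bolt is ranked higher on 3+2+1+2 = 8 ballots, Cirrus on 7. Bolt wins 8–7.
Concept 3 vs Cirrus: 3+2+1+2 = 8 for Concept 3, 7 for Cirrus — Concept 3 by 8–7.
Bolt wins every pairwise contest, so Bolt is the Condorcet winner.

Bolt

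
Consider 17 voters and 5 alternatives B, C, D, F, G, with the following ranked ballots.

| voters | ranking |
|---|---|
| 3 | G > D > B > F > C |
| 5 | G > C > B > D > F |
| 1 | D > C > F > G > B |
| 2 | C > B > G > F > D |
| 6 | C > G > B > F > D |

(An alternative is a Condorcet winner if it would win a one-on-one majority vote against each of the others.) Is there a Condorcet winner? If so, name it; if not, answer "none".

Head-to-head results (17 voters):
B vs C: C wins 14–3.
B vs D: B is ranked higher on 5+2+6 = 13 ballots, D on 4. B wins 13–4.
B vs F: B, 16–1.
B vs G: 2 for B, 15 for G — G by 15–2.
C vs D: C wins 13–4.
C vs F: C is ranked higher on 5+1+2+6 = 14 ballots, F on 3. C wins 14–3.
C vs G: C wins 9–8.
D vs F: D wins 9–8.
D vs G: D preferred on 1 ballot; G wins 16–1.
F vs G: 1 to 16, G.
Only C has no losses; C is the Condorcet winner.

C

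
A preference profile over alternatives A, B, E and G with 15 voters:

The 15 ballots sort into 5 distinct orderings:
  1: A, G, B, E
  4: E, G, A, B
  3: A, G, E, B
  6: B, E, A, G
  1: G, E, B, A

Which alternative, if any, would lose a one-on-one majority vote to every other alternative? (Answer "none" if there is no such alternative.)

Pairwise majorities:
A vs B: A, 8–7.
A vs E: A is ranked higher on 1+3 = 4 ballots, E on 11. E wins 11–4.
A vs G: A, 10–5.
B vs E: E, 8–7.
B vs G: 6 to 9, G.
E–G: E 10–5.
Only B has no wins; B is the Condorcet loser.

B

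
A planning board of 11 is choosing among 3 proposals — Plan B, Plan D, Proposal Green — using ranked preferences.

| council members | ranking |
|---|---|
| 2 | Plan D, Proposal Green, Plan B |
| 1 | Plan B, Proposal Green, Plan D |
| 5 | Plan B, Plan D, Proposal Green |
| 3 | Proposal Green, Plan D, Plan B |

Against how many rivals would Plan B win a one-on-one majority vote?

2

Plan B against each rival (11 council members):
Plan B vs Plan D: Plan B, 6–5.
Plan B vs Proposal Green: Plan B, 6–5.
Plan B beats Plan D, Proposal Green — 2 pairwise wins.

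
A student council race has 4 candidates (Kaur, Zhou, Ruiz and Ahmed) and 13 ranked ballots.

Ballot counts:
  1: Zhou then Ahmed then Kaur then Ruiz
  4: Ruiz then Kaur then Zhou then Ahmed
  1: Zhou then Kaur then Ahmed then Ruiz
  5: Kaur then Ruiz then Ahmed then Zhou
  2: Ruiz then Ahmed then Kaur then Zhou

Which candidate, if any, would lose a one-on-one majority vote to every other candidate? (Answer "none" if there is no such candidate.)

Head-to-head results (13 voters):
Kaur vs Zhou: 11 to 2, Kaur.
Kaur vs Ruiz: Kaur is ranked higher on 1+1+5 = 7 ballots, Ruiz on 6. Kaur wins 7–6.
Kaur–Ahmed: Kaur 10–3.
Zhou vs Ruiz: Ruiz, 11–2.
Zhou vs Ahmed: Zhou preferred on 1+4+1 = 6 ballots; Ahmed wins 7–6.
Ruiz–Ahmed: Ruiz 11–2.
Zhou is beaten in every head-to-head and is the Condorcet loser.

Zhou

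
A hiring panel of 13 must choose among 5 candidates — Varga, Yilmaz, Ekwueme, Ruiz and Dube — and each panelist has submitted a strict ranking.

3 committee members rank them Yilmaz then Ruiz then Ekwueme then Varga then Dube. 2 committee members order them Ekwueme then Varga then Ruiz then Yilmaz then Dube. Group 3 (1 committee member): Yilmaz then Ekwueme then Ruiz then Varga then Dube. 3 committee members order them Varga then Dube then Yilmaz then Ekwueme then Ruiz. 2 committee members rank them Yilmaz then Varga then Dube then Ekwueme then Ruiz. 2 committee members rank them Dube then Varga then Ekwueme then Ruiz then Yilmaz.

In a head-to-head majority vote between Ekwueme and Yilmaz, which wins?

Yilmaz

Ballots ranking Ekwueme above Yilmaz: 2 + 2 = 4.
Ballots ranking Yilmaz above Ekwueme: 13 − 4 = 9.
Yilmaz wins the head-to-head 9–4.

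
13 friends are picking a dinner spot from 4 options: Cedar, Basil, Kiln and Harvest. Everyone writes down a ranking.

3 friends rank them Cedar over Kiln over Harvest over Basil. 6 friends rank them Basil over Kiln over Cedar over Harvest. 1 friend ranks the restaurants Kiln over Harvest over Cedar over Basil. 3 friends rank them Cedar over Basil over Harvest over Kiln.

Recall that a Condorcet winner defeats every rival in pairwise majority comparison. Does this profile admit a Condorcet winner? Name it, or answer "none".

none

Check each pair by majority over 13 ballots:
Cedar vs Basil: 3+1+3 = 7 for Cedar, 6 for Basil — Cedar by 7–6.
Cedar vs Kiln: Cedar is ranked higher on 3+3 = 6 ballots, Kiln on 7. Kiln wins 7–6.
Cedar vs Harvest: Cedar is ranked higher on 3+6+3 = 12 ballots, Harvest on 1. Cedar wins 12–1.
Basil vs Kiln: 9 to 4, Basil.
Basil vs Harvest: 9 to 4, Basil.
Kiln vs Harvest: Kiln preferred on 3+6+1 = 10 ballots; Kiln wins 10–3.
Every restaurant loses at least once (Cedar loses to Kiln; Basil loses to Cedar; Kiln loses to Basil; Harvest loses to Cedar). The majority relation contains the cycle Cedar > Basil > Kiln > Cedar, so there is no Condorcet winner.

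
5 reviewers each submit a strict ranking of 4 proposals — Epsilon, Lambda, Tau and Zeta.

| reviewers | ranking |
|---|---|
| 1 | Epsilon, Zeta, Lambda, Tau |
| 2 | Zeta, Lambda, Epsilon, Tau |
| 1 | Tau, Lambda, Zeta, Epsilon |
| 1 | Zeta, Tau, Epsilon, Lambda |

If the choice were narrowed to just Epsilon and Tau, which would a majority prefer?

Epsilon

Ballots ranking Epsilon above Tau: 1 + 2 = 3.
Ballots ranking Tau above Epsilon: 5 − 3 = 2.
Epsilon wins the head-to-head 3–2.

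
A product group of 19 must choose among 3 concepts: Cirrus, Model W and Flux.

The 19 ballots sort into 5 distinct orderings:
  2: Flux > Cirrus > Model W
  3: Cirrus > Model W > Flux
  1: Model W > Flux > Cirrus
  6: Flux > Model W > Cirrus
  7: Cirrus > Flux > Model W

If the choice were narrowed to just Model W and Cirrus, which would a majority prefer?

Cirrus

Ballots ranking Model W above Cirrus: 1 + 6 = 7.
Ballots ranking Cirrus above Model W: 19 − 7 = 12.
Cirrus wins the head-to-head 12–7.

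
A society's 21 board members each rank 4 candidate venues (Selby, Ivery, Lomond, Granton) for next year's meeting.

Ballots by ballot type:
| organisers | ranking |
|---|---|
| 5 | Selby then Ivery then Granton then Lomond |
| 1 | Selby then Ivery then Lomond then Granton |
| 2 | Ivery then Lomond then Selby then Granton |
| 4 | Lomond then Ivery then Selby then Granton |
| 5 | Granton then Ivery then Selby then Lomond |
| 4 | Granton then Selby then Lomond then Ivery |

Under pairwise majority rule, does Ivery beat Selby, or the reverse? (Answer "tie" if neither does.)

Ivery

Ballots ranking Ivery above Selby: 2 + 4 + 5 = 11.
Ballots ranking Selby above Ivery: 21 − 11 = 10.
Ivery wins the head-to-head 11–10.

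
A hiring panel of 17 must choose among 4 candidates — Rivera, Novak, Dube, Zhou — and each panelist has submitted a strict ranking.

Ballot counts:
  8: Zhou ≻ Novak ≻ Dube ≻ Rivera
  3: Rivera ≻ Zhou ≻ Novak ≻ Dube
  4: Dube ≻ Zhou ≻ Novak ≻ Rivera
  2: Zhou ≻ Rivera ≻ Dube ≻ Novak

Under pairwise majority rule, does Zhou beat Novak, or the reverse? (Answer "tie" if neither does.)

Ballots ranking Zhou above Novak: 8 + 3 + 4 + 2 = 17.
Ballots ranking Novak above Zhou: 17 − 17 = 0.
Zhou wins the head-to-head 17–0.

Zhou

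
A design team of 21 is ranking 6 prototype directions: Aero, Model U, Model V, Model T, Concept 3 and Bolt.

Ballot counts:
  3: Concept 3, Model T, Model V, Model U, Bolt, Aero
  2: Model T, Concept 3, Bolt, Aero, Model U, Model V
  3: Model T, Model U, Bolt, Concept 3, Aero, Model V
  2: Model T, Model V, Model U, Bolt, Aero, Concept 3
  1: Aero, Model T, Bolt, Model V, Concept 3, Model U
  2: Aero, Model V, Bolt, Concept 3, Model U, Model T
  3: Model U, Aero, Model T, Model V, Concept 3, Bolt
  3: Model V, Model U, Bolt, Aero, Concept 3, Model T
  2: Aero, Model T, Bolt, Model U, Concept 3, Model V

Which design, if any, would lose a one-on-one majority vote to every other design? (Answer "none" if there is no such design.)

Pairwise majorities:
Aero vs Model U: 7 to 14, Model U.
Aero–Model V: Aero 13–8.
Aero vs Model T: 1+2+3+3+2 = 11 for Aero, 10 for Model T — Aero by 11–10.
Aero vs Concept 3: Aero, 13–8.
Aero vs Bolt: Bolt, 13–8.
Model U vs Model V: Model V wins 11–10.
Model U vs Model T: Model T, 13–8.
Model U–Concept 3: Model U 13–8.
Model U vs Bolt: Model U is ranked higher on 3+3+2+3+3 = 14 ballots, Bolt on 7. Model U wins 14–7.
Model V vs Model T: Model T wins 16–5.
Model V vs Concept 3: Model V, 11–10.
Model V vs Bolt: Model V is ranked higher on 3+2+2+3+3 = 13 ballots, Bolt on 8. Model V wins 13–8.
Model T vs Concept 3: Model T preferred on 2+3+2+1+3+2 = 13 ballots; Model T wins 13–8.
Model T vs Bolt: Model T wins 16–5.
Concept 3 vs Bolt: 8 to 13, Bolt.
Only Concept 3 has no wins; Concept 3 is the Condorcet loser.

Concept 3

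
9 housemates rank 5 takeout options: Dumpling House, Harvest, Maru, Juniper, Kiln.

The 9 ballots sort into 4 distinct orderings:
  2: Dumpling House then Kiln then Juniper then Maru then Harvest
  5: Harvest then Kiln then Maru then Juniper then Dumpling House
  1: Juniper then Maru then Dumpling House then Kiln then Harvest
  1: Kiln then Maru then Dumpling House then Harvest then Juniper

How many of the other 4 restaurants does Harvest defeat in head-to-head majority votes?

4

Harvest against each rival (9 friends):
Harvest vs Dumpling House: Harvest wins 5–4.
Harvest vs Maru: Harvest, 5–4.
Harvest vs Juniper: 6 to 3, Harvest.
Harvest vs Kiln: 5 for Harvest, 4 for Kiln — Harvest by 5–4.
Harvest beats Dumpling House, Maru, Juniper, Kiln — 4 pairwise wins.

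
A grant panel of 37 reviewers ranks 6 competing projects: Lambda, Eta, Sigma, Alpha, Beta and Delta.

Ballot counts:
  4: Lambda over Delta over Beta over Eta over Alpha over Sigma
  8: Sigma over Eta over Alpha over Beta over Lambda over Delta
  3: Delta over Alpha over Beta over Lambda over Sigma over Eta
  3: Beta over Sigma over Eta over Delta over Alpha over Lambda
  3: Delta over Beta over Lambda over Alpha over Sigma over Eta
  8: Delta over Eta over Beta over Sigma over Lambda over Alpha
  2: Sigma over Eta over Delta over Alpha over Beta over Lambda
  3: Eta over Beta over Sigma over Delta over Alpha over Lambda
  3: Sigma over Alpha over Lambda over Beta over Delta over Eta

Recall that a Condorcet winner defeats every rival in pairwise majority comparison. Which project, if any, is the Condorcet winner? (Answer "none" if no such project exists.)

Head-to-head results (37 reviewers):
Lambda vs Eta: Lambda is ranked higher on 4+3+3+3 = 13 ballots, Eta on 24. Eta wins 24–13.
Lambda vs Sigma: 10 to 27, Sigma.
Lambda vs Alpha: Lambda preferred on 4+3+8 = 15 ballots; Alpha wins 22–15.
Lambda vs Beta: 7 to 30, Beta.
Lambda vs Delta: 4+8+3 = 15 for Lambda, 22 for Delta — Delta by 22–15.
Eta vs Sigma: Eta is ranked higher on 4+8+3 = 15 ballots, Sigma on 22. Sigma wins 22–15.
Eta vs Alpha: 28 to 9, Eta.
Eta vs Beta: Eta is ranked higher on 8+8+2+3 = 21 ballots, Beta on 16. Eta wins 21–16.
Eta vs Delta: 16 to 21, Delta.
Sigma vs Alpha: Sigma is ranked higher on 8+3+8+2+3+3 = 27 ballots, Alpha on 10. Sigma wins 27–10.
Sigma vs Beta: 8+2+3 = 13 for Sigma, 24 for Beta — Beta by 24–13.
Sigma vs Delta: 8+3+2+3+3 = 19 for Sigma, 18 for Delta — Sigma by 19–18.
Alpha vs Beta: Alpha preferred on 8+3+2+3 = 16 ballots; Beta wins 21–16.
Alpha vs Delta: Alpha is ranked higher on 8+3 = 11 ballots, Delta on 26. Delta wins 26–11.
Beta vs Delta: 8+3+3+3 = 17 for Beta, 20 for Delta — Delta by 20–17.
Every project loses at least once (Lambda loses to Eta; Eta loses to Sigma; Sigma loses to Beta; Alpha loses to Eta; Beta loses to Eta; Delta loses to Sigma). The majority relation contains the cycle Eta → Beta → Sigma → Eta, so there is no Condorcet winner.

none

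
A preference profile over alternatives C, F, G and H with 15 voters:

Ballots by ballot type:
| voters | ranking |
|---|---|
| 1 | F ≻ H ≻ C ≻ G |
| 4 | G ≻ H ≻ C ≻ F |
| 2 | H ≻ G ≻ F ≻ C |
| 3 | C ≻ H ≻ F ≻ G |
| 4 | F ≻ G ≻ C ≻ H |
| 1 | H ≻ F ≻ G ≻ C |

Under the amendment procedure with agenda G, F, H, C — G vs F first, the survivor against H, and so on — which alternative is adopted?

H

Round 1: G vs F — 6–9, F advances.
Round 2: F vs H — 5–10, H advances.
Round 3: H vs C — 8–7, H advances.
H survives the agenda.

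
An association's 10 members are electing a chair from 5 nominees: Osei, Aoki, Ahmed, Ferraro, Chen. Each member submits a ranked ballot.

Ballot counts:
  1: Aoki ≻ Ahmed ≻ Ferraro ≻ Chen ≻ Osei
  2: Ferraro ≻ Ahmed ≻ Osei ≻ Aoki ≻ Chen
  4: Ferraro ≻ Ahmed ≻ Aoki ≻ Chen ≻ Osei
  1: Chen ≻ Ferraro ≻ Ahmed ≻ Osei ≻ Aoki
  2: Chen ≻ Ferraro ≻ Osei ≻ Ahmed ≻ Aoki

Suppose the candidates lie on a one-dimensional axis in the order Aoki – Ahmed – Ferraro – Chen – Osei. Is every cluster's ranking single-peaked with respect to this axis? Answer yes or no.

Axis positions: Aoki=1, Ahmed=2, Ferraro=3, Chen=4, Osei=5.
Cluster 1 (peak Aoki at position 1): ranking walks positions 1-2-3-4-5, expanding outward from the peak — single-peaked.
Cluster 2: ranking walks positions 3-2-5-1-4; Osei is ranked above Chen even though Chen lies between Osei and the peak Ferraro on the axis — preferences dip and rise again. Not single-peaked.
Cluster 3 (peak Ferraro at position 3): ranking walks positions 3-2-1-4-5, expanding outward from the peak — single-peaked.
Cluster 4 (peak Chen at position 4): ranking walks positions 4-3-2-5-1, expanding outward from the peak — single-peaked.
Cluster 5 (peak Chen at position 4): ranking walks positions 4-3-5-2-1, expanding outward from the peak — single-peaked.
Cluster 2 violates single-peakedness, so the profile is not single-peaked on this axis.

no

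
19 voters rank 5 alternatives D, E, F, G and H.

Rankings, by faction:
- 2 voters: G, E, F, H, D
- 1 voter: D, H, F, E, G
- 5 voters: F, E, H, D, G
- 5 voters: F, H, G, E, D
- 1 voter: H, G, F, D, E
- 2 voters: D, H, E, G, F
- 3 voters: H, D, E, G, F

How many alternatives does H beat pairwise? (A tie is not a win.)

H against each rival (19 voters):
H vs D: H, 16–3.
H vs E: H preferred on 1+5+1+2+3 = 12 ballots; H wins 12–7.
H vs F: 1+1+2+3 = 7 for H, 12 for F — F by 12–7.
H vs G: H preferred on 1+5+5+1+2+3 = 17 ballots; H wins 17–2.
H beats D, E, G; loses to F — 3 pairwise wins.

3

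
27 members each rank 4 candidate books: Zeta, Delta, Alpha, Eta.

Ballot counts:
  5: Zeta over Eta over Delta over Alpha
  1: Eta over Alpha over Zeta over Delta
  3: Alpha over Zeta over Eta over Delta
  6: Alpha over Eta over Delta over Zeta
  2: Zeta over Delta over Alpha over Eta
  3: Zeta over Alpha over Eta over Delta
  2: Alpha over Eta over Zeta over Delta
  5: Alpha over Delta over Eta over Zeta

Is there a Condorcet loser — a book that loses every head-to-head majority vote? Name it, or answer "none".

Delta

Pairwise majorities:
Zeta–Delta: Zeta 16–11.
Zeta–Alpha: Alpha 17–10.
Zeta vs Eta: Eta, 14–13.
Delta–Alpha: Alpha 20–7.
Delta vs Eta: 7 to 20, Eta.
Alpha vs Eta: Alpha preferred on 3+6+2+3+2+5 = 21 ballots; Alpha wins 21–6.
Only Delta has no wins; Delta is the Condorcet loser.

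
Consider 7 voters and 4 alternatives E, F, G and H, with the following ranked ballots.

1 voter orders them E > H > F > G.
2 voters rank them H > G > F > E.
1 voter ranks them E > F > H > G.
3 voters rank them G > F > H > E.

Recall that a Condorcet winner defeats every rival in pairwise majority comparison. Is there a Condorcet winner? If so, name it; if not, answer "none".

none

Check each pair by majority over 7 ballots:
E vs F: E preferred on 1+1 = 2 ballots; F wins 5–2.
E vs G: 1+1 = 2 for E, 5 for G — G by 5–2.
E vs H: 1+1 = 2 for E, 5 for H — H by 5–2.
F vs G: 1+1 = 2 for F, 5 for G — G by 5–2.
F vs H: 4 to 3, F.
G vs H: 3 to 4, H.
No alternative is unbeaten: E loses to F; F loses to G; G loses to H; H loses to F. In particular F beats H beats G beats F is a majority cycle — no Condorcet winner exists.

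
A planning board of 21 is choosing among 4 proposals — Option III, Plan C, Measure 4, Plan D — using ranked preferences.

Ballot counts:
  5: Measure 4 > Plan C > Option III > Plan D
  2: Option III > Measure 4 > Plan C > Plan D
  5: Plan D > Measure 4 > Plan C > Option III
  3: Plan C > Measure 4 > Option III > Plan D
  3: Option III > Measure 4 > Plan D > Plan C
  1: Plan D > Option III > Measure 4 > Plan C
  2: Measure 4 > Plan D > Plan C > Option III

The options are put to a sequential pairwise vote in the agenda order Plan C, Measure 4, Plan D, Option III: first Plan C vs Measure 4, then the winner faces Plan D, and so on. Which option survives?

Round 1: Plan C vs Measure 4 — 3–18, Measure 4 advances.
Round 2: Measure 4 vs Plan D — 15–6, Measure 4 advances.
Round 3: Measure 4 vs Option III — 15–6, Measure 4 advances.
Measure 4 survives the agenda.

Measure 4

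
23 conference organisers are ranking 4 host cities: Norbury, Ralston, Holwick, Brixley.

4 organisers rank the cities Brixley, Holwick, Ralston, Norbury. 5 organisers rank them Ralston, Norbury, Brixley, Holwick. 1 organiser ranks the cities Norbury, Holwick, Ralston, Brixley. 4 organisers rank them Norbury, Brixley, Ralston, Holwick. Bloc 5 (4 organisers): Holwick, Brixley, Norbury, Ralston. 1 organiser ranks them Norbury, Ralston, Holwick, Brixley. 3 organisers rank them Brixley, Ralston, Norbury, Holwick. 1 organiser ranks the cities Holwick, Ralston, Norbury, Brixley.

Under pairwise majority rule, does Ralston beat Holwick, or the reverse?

Ballots ranking Ralston above Holwick: 5 + 4 + 1 + 3 = 13.
Ballots ranking Holwick above Ralston: 23 − 13 = 10.
Ralston wins the head-to-head 13–10.

Ralston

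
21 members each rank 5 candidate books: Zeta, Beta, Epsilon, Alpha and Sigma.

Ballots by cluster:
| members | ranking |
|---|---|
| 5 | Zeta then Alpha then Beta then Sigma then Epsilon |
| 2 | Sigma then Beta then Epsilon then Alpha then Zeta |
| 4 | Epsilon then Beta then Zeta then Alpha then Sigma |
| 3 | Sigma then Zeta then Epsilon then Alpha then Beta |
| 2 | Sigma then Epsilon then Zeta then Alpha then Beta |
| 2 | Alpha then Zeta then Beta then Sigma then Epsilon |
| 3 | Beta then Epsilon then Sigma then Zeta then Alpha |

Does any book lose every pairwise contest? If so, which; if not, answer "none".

none

Head-to-head results (21 members):
Zeta vs Beta: Zeta wins 12–9.
Zeta vs Epsilon: 5+3+2 = 10 for Zeta, 11 for Epsilon — Epsilon by 11–10.
Zeta–Alpha: Zeta 17–4.
Zeta vs Sigma: Zeta is ranked higher on 5+4+2 = 11 ballots, Sigma on 10. Zeta wins 11–10.
Beta vs Epsilon: 12 to 9, Beta.
Beta vs Alpha: Alpha wins 12–9.
Beta vs Sigma: 14 to 7, Beta.
Epsilon vs Alpha: Epsilon wins 14–7.
Epsilon vs Sigma: Epsilon is ranked higher on 4+3 = 7 ballots, Sigma on 14. Sigma wins 14–7.
Alpha vs Sigma: Alpha, 11–10.
Every book wins at least one matchup (Zeta beats Beta; Beta beats Epsilon; Epsilon beats Zeta; Alpha beats Beta; Sigma beats Epsilon), so there is no Condorcet loser.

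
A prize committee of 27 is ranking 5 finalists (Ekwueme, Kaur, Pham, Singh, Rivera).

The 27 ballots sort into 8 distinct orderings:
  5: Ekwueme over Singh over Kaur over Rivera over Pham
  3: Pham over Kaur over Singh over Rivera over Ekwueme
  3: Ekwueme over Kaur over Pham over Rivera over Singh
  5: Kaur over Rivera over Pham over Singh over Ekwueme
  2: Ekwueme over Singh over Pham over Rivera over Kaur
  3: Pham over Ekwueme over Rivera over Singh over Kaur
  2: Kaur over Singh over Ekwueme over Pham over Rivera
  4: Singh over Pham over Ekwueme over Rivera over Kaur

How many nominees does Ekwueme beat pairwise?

2

Ekwueme against each rival (27 jurors):
Ekwueme vs Kaur: 5+3+2+3+4 = 17 for Ekwueme, 10 for Kaur — Ekwueme by 17–10.
Ekwueme vs Pham: Pham wins 15–12.
Ekwueme vs Singh: 5+3+2+3 = 13 for Ekwueme, 14 for Singh — Singh by 14–13.
Ekwueme vs Rivera: Ekwueme wins 19–8.
Ekwueme beats Kaur, Rivera; loses to Pham, Singh — 2 pairwise wins.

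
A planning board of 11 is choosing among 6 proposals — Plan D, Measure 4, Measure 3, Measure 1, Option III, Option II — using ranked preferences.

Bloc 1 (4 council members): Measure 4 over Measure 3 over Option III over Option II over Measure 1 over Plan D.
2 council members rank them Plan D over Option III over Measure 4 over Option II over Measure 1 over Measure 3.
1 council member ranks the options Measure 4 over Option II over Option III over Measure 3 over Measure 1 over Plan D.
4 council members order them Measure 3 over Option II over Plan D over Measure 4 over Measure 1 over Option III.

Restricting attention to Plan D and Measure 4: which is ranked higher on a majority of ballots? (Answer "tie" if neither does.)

Plan D

Ballots ranking Plan D above Measure 4: 2 + 4 = 6.
Ballots ranking Measure 4 above Plan D: 11 − 6 = 5.
Plan D wins the head-to-head 6–5.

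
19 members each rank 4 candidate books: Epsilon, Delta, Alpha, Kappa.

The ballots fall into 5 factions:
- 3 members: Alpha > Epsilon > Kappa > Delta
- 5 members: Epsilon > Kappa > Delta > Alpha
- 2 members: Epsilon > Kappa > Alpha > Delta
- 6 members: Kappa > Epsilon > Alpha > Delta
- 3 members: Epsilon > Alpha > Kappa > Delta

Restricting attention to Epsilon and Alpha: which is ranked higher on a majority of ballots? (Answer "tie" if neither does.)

Epsilon

Ballots ranking Epsilon above Alpha: 5 + 2 + 6 + 3 = 16.
Ballots ranking Alpha above Epsilon: 19 − 16 = 3.
Epsilon wins the head-to-head 16–3.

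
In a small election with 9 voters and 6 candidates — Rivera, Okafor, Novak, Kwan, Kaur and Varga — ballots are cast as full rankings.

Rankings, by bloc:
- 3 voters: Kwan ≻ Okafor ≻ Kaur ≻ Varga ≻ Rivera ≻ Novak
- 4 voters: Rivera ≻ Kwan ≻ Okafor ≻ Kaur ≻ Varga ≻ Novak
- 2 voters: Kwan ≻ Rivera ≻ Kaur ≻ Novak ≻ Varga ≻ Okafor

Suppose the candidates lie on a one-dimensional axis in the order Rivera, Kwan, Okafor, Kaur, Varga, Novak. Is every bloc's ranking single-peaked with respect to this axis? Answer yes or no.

no

Axis positions: Rivera=1, Kwan=2, Okafor=3, Kaur=4, Varga=5, Novak=6.
Bloc 1 (peak Kwan at position 2): ranking walks positions 2-3-4-5-1-6, expanding outward from the peak — single-peaked.
Bloc 2 (peak Rivera at position 1): ranking walks positions 1-2-3-4-5-6, expanding outward from the peak — single-peaked.
Bloc 3: ranking walks positions 2-1-4-6-5-3; Kaur is ranked above Okafor even though Okafor lies between Kaur and the peak Kwan on the axis — preferences dip and rise again. Not single-peaked.
Bloc 3 violates single-peakedness, so the profile is not single-peaked on this axis.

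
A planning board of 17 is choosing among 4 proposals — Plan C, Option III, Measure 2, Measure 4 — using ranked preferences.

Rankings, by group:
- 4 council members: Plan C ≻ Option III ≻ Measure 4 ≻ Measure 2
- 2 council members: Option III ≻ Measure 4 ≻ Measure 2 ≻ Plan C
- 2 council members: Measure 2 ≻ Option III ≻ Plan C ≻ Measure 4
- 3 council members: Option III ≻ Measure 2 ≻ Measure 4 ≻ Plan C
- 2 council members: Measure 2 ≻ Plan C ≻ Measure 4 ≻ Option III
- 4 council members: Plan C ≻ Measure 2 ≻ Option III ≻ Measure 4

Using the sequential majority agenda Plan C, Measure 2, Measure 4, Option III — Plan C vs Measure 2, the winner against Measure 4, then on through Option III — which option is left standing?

Round 1: Plan C vs Measure 2 — 8–9, Measure 2 advances.
Round 2: Measure 2 vs Measure 4 — 11–6, Measure 2 advances.
Round 3: Measure 2 vs Option III — 8–9, Option III advances.
Option III survives the agenda.

Option III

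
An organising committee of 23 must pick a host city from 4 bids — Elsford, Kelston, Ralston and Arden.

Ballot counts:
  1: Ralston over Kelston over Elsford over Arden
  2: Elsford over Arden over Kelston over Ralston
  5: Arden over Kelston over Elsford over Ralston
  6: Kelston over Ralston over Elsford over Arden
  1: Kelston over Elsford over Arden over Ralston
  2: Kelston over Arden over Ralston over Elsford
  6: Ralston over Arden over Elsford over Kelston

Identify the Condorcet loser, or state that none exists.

Elsford

Pairwise majorities:
Elsford vs Kelston: Elsford is ranked higher on 2+6 = 8 ballots, Kelston on 15. Kelston wins 15–8.
Elsford vs Ralston: Ralston wins 15–8.
Elsford–Arden: Arden 13–10.
Kelston vs Ralston: Kelston preferred on 2+5+6+1+2 = 16 ballots; Kelston wins 16–7.
Kelston vs Arden: 10 to 13, Arden.
Ralston vs Arden: Ralston preferred on 1+6+6 = 13 ballots; Ralston wins 13–10.
Elsford is beaten in every head-to-head and is the Condorcet loser.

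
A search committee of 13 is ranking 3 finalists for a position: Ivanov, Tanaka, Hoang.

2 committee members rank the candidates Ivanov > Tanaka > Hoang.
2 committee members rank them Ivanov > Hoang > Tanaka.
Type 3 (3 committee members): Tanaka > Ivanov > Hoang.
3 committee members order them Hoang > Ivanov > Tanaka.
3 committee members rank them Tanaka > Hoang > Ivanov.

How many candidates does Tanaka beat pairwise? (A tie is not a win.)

1

Tanaka against each rival (13 committee members):
Tanaka vs Ivanov: Ivanov, 7–6.
Tanaka vs Hoang: Tanaka, 8–5.
Tanaka beats Hoang; loses to Ivanov — 1 pairwise win.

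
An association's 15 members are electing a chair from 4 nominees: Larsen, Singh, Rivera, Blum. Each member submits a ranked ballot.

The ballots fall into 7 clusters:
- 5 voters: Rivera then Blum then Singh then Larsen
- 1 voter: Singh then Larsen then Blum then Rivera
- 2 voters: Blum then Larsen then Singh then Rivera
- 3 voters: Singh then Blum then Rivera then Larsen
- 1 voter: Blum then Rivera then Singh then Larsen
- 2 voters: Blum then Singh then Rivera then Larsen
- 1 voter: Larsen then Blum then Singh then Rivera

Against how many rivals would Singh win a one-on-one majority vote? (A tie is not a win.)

2

Singh against each rival (15 voters):
Singh–Larsen: Singh 12–3.
Singh–Rivera: Singh 9–6.
Singh vs Blum: Singh preferred on 1+3 = 4 ballots; Blum wins 11–4.
Singh beats Larsen, Rivera; loses to Blum — 2 pairwise wins.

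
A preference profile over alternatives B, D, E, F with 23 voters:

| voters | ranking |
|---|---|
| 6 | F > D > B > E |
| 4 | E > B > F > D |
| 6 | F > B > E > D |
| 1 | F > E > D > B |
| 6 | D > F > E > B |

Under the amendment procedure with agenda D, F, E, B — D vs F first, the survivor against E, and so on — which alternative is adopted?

Round 1: D vs F — 6–17, F advances.
Round 2: F vs E — 19–4, F advances.
Round 3: F vs B — 19–4, F advances.
The agenda winner is F.

F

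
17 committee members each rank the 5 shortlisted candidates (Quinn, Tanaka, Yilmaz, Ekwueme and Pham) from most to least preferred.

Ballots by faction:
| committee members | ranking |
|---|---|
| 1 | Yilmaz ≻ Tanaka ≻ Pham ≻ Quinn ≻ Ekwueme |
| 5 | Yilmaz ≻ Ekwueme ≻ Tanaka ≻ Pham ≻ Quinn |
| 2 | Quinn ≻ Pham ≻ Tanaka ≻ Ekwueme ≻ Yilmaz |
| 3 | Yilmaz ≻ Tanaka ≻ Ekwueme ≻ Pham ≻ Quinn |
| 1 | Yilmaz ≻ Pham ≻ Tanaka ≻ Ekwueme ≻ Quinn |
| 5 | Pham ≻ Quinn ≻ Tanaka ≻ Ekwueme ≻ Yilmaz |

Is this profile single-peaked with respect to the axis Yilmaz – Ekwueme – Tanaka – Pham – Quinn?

no

Axis positions: Yilmaz=1, Ekwueme=2, Tanaka=3, Pham=4, Quinn=5.
Faction 1: ranking walks positions 1-3-4-5-2; Tanaka is ranked above Ekwueme even though Ekwueme lies between Tanaka and the peak Yilmaz on the axis — preferences dip and rise again. Not single-peaked.
Faction 2 (peak Yilmaz at position 1): ranking walks positions 1-2-3-4-5, expanding outward from the peak — single-peaked.
Faction 3 (peak Quinn at position 5): ranking walks positions 5-4-3-2-1, expanding outward from the peak — single-peaked.
Faction 4: ranking walks positions 1-3-2-4-5; Tanaka is ranked above Ekwueme even though Ekwueme lies between Tanaka and the peak Yilmaz on the axis — preferences dip and rise again. Not single-peaked.
Faction 5: ranking walks positions 1-4-3-2-5; Pham is ranked above Ekwueme even though Ekwueme lies between Pham and the peak Yilmaz on the axis — preferences dip and rise again. Not single-peaked.
Faction 6 (peak Pham at position 4): ranking walks positions 4-5-3-2-1, expanding outward from the peak — single-peaked.
Faction 1 violates single-peakedness, so the profile is not single-peaked on this axis.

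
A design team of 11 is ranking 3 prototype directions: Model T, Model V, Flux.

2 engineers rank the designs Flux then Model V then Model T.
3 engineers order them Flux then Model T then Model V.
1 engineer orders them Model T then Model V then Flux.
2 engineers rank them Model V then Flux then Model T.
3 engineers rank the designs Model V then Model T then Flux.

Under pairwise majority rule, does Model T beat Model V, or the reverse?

Model V

Ballots ranking Model T above Model V: 3 + 1 = 4.
Ballots ranking Model V above Model T: 11 − 4 = 7.
Model V wins the head-to-head 7–4.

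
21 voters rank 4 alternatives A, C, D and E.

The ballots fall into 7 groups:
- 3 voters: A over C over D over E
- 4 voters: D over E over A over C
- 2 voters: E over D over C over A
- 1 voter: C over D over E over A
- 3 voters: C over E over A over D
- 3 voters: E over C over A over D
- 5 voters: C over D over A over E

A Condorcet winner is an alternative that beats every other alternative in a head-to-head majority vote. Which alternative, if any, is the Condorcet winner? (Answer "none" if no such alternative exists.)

Check each pair by majority over 21 ballots:
A–C: C 14–7.
A–D: D 12–9.
A vs E: E, 13–8.
C vs D: C, 15–6.
C vs E: 3+1+3+5 = 12 for C, 9 for E — C by 12–9.
D vs E: 3+4+1+5 = 13 for D, 8 for E — D by 13–8.
C wins every pairwise contest, so C is the Condorcet winner.

C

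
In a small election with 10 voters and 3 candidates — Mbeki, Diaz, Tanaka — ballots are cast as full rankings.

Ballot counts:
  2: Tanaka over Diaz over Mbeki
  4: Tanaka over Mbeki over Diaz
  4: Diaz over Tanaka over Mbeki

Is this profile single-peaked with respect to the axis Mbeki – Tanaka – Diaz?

yes

Axis positions: Mbeki=1, Tanaka=2, Diaz=3.
Group 1 (peak Tanaka at position 2): ranking walks positions 2-3-1, expanding outward from the peak — single-peaked.
Group 2 (peak Tanaka at position 2): ranking walks positions 2-1-3, expanding outward from the peak — single-peaked.
Group 3 (peak Diaz at position 3): ranking walks positions 3-2-1, expanding outward from the peak — single-peaked.
Every ranking is single-peaked on this axis.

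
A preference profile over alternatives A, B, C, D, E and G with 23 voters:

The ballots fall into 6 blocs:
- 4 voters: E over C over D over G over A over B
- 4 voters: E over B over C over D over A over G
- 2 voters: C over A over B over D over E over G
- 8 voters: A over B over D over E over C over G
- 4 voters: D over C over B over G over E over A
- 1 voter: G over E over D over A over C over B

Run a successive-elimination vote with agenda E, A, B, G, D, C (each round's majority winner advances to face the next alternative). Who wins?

Round 1: E vs A — 13–10, E advances.
Round 2: E vs B — 9–14, B advances.
Round 3: B vs G — 18–5, B advances.
Round 4: B vs D — 14–9, B advances.
Round 5: B vs C — 12–11, B advances.
B survives the agenda.

B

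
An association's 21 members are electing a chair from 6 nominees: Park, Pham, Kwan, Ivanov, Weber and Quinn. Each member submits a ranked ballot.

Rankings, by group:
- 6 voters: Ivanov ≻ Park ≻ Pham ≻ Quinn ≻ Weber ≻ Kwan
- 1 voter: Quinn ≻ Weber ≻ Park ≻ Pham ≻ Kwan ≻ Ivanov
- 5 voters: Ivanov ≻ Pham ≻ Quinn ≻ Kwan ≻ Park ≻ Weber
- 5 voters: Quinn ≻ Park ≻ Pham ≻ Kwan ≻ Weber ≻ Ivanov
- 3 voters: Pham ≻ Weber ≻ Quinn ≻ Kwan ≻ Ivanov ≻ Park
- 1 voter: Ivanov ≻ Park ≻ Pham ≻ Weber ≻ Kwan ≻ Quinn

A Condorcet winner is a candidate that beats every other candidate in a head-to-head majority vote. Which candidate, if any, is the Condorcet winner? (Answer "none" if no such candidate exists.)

Pairwise majorities:
Park vs Pham: Park preferred on 6+1+5+1 = 13 ballots; Park wins 13–8.
Park vs Kwan: 13 to 8, Park.
Park vs Ivanov: 6 to 15, Ivanov.
Park vs Weber: 6+5+5+1 = 17 for Park, 4 for Weber — Park by 17–4.
Park vs Quinn: Park preferred on 6+1 = 7 ballots; Quinn wins 14–7.
Pham vs Kwan: 6+1+5+5+3+1 = 21 for Pham, 0 for Kwan — Pham by 21–0.
Pham vs Ivanov: Pham preferred on 1+5+3 = 9 ballots; Ivanov wins 12–9.
Pham vs Weber: 6+5+5+3+1 = 20 for Pham, 1 for Weber — Pham by 20–1.
Pham vs Quinn: Pham preferred on 6+5+3+1 = 15 ballots; Pham wins 15–6.
Kwan vs Ivanov: 9 to 12, Ivanov.
Kwan vs Weber: Kwan preferred on 5+5 = 10 ballots; Weber wins 11–10.
Kwan vs Quinn: Kwan is ranked higher on 1 ballot, Quinn on 20. Quinn wins 20–1.
Ivanov vs Weber: Ivanov preferred on 6+5+1 = 12 ballots; Ivanov wins 12–9.
Ivanov vs Quinn: 12 to 9, Ivanov.
Weber vs Quinn: Weber is ranked higher on 3+1 = 4 ballots, Quinn on 17. Quinn wins 17–4.
Ivanov defeats every rival head-to-head and is the Condorcet winner.

Ivanov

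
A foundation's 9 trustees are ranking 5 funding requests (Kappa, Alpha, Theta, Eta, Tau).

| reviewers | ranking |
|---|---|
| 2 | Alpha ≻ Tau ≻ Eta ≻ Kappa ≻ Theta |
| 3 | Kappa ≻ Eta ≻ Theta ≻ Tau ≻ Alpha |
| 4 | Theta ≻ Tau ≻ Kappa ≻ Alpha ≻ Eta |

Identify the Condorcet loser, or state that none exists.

none

Head-to-head results (9 reviewers):
Kappa vs Alpha: Kappa preferred on 3+4 = 7 ballots; Kappa wins 7–2.
Kappa vs Theta: 2+3 = 5 for Kappa, 4 for Theta — Kappa by 5–4.
Kappa vs Eta: 3+4 = 7 for Kappa, 2 for Eta — Kappa by 7–2.
Kappa vs Tau: Tau, 6–3.
Alpha vs Theta: 2 for Alpha, 7 for Theta — Theta by 7–2.
Alpha vs Eta: Alpha, 6–3.
Alpha vs Tau: Alpha is ranked higher on 2 ballots, Tau on 7. Tau wins 7–2.
Theta vs Eta: Theta is ranked higher on 4 ballots, Eta on 5. Eta wins 5–4.
Theta vs Tau: 3+4 = 7 for Theta, 2 for Tau — Theta by 7–2.
Eta vs Tau: 3 for Eta, 6 for Tau — Tau by 6–3.
No project is winless: Kappa beats Alpha; Alpha beats Eta; Theta beats Alpha; Eta beats Theta; Tau beats Kappa. There is no Condorcet loser.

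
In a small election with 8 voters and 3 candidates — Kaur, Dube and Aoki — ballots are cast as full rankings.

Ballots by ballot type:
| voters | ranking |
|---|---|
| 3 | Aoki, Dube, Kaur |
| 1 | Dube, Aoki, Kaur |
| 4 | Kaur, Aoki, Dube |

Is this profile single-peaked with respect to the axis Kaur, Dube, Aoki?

Axis positions: Kaur=1, Dube=2, Aoki=3.
Ballot type 1 (peak Aoki at position 3): ranking walks positions 3-2-1, expanding outward from the peak — single-peaked.
Ballot type 2 (peak Dube at position 2): ranking walks positions 2-3-1, expanding outward from the peak — single-peaked.
Ballot type 3: ranking walks positions 1-3-2; Aoki is ranked above Dube even though Dube lies between Aoki and the peak Kaur on the axis — preferences dip and rise again. Not single-peaked.
Ballot type 3 violates single-peakedness, so the profile is not single-peaked on this axis.

no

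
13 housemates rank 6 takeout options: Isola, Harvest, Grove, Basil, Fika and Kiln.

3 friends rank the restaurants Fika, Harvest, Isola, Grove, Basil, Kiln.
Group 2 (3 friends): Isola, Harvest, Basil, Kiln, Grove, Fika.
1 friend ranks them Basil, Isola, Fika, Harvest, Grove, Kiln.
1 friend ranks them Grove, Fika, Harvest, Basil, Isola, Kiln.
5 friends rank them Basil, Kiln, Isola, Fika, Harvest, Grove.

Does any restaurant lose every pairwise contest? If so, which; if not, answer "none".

Pairwise majorities:
Isola vs Harvest: 3+1+5 = 9 for Isola, 4 for Harvest — Isola by 9–4.
Isola vs Grove: Isola preferred on 3+3+1+5 = 12 ballots; Isola wins 12–1.
Isola vs Basil: Isola is ranked higher on 3+3 = 6 ballots, Basil on 7. Basil wins 7–6.
Isola vs Fika: 3+1+5 = 9 for Isola, 4 for Fika — Isola by 9–4.
Isola vs Kiln: Isola preferred on 3+3+1+1 = 8 ballots; Isola wins 8–5.
Harvest–Grove: Harvest 12–1.
Harvest vs Basil: Harvest preferred on 3+3+1 = 7 ballots; Harvest wins 7–6.
Harvest vs Fika: Harvest is ranked higher on 3 ballots, Fika on 10. Fika wins 10–3.
Harvest vs Kiln: Harvest is ranked higher on 3+3+1+1 = 8 ballots, Kiln on 5. Harvest wins 8–5.
Grove vs Basil: Basil, 9–4.
Grove vs Fika: Grove preferred on 3+1 = 4 ballots; Fika wins 9–4.
Grove vs Kiln: 5 to 8, Kiln.
Basil vs Fika: 9 to 4, Basil.
Basil vs Kiln: Basil wins 13–0.
Fika vs Kiln: Kiln, 8–5.
Grove loses to every other restaurant — it is the Condorcet loser.

Grove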